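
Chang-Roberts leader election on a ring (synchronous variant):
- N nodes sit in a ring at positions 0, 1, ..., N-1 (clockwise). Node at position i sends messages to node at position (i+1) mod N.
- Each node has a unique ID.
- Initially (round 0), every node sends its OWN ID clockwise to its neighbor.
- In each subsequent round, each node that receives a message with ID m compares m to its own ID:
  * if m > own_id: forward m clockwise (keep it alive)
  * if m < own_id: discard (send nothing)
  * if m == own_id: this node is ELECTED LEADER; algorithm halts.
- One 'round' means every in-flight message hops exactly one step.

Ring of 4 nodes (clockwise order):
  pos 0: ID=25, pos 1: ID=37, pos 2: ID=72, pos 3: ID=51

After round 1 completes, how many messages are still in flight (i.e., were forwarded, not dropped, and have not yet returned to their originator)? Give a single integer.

Round 1: pos1(id37) recv 25: drop; pos2(id72) recv 37: drop; pos3(id51) recv 72: fwd; pos0(id25) recv 51: fwd
After round 1: 2 messages still in flight

Answer: 2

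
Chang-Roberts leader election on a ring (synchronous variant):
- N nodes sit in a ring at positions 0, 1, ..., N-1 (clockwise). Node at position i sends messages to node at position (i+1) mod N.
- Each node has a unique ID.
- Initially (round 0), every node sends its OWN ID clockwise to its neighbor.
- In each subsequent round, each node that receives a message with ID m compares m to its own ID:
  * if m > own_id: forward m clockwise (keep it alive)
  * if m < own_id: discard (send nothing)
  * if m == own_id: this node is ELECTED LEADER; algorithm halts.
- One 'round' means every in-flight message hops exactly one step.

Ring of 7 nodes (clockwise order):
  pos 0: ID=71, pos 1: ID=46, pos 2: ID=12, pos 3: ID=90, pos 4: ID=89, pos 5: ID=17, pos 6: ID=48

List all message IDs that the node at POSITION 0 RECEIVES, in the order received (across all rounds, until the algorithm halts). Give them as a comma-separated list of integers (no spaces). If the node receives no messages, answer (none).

Answer: 48,89,90

Derivation:
Round 1: pos1(id46) recv 71: fwd; pos2(id12) recv 46: fwd; pos3(id90) recv 12: drop; pos4(id89) recv 90: fwd; pos5(id17) recv 89: fwd; pos6(id48) recv 17: drop; pos0(id71) recv 48: drop
Round 2: pos2(id12) recv 71: fwd; pos3(id90) recv 46: drop; pos5(id17) recv 90: fwd; pos6(id48) recv 89: fwd
Round 3: pos3(id90) recv 71: drop; pos6(id48) recv 90: fwd; pos0(id71) recv 89: fwd
Round 4: pos0(id71) recv 90: fwd; pos1(id46) recv 89: fwd
Round 5: pos1(id46) recv 90: fwd; pos2(id12) recv 89: fwd
Round 6: pos2(id12) recv 90: fwd; pos3(id90) recv 89: drop
Round 7: pos3(id90) recv 90: ELECTED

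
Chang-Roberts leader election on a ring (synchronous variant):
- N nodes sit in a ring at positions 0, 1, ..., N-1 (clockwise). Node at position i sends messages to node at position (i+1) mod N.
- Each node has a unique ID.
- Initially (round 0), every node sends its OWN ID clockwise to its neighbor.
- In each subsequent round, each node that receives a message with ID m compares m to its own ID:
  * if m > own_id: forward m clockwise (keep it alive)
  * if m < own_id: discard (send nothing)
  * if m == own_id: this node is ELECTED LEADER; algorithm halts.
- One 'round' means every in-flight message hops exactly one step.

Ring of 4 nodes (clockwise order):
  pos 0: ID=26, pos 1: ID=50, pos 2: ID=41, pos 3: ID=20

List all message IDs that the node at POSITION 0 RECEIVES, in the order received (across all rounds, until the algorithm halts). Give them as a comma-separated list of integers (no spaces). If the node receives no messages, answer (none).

Round 1: pos1(id50) recv 26: drop; pos2(id41) recv 50: fwd; pos3(id20) recv 41: fwd; pos0(id26) recv 20: drop
Round 2: pos3(id20) recv 50: fwd; pos0(id26) recv 41: fwd
Round 3: pos0(id26) recv 50: fwd; pos1(id50) recv 41: drop
Round 4: pos1(id50) recv 50: ELECTED

Answer: 20,41,50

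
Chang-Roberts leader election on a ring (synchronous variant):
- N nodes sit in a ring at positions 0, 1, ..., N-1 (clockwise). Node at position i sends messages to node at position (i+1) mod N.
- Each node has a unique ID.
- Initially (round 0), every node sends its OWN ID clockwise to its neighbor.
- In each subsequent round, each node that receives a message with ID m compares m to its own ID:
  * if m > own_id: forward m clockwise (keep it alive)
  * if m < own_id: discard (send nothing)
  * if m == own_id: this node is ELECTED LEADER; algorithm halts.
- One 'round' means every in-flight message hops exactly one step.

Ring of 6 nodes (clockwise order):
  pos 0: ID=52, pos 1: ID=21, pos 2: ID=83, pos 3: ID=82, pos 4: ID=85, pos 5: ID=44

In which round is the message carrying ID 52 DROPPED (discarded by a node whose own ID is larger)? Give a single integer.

Round 1: pos1(id21) recv 52: fwd; pos2(id83) recv 21: drop; pos3(id82) recv 83: fwd; pos4(id85) recv 82: drop; pos5(id44) recv 85: fwd; pos0(id52) recv 44: drop
Round 2: pos2(id83) recv 52: drop; pos4(id85) recv 83: drop; pos0(id52) recv 85: fwd
Round 3: pos1(id21) recv 85: fwd
Round 4: pos2(id83) recv 85: fwd
Round 5: pos3(id82) recv 85: fwd
Round 6: pos4(id85) recv 85: ELECTED
Message ID 52 originates at pos 0; dropped at pos 2 in round 2

Answer: 2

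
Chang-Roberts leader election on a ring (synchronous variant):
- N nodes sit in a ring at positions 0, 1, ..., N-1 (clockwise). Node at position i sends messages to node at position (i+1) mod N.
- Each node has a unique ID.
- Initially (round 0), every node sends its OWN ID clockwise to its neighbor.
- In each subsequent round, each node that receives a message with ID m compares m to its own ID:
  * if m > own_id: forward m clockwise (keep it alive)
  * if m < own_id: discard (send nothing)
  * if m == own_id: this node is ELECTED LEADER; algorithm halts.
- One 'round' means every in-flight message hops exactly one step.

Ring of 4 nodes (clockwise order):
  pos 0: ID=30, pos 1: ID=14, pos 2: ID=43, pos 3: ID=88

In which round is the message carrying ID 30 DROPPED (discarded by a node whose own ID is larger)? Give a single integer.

Round 1: pos1(id14) recv 30: fwd; pos2(id43) recv 14: drop; pos3(id88) recv 43: drop; pos0(id30) recv 88: fwd
Round 2: pos2(id43) recv 30: drop; pos1(id14) recv 88: fwd
Round 3: pos2(id43) recv 88: fwd
Round 4: pos3(id88) recv 88: ELECTED
Message ID 30 originates at pos 0; dropped at pos 2 in round 2

Answer: 2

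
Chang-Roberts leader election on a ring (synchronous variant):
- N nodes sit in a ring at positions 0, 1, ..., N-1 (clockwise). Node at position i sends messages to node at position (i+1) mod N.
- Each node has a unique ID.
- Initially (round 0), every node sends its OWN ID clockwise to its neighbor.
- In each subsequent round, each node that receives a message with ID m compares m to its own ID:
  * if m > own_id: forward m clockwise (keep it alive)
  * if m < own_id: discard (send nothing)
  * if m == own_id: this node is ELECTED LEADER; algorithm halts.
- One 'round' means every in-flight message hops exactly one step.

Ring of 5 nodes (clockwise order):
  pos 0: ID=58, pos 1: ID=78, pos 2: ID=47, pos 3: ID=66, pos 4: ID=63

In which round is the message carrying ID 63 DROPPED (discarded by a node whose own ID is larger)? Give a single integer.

Round 1: pos1(id78) recv 58: drop; pos2(id47) recv 78: fwd; pos3(id66) recv 47: drop; pos4(id63) recv 66: fwd; pos0(id58) recv 63: fwd
Round 2: pos3(id66) recv 78: fwd; pos0(id58) recv 66: fwd; pos1(id78) recv 63: drop
Round 3: pos4(id63) recv 78: fwd; pos1(id78) recv 66: drop
Round 4: pos0(id58) recv 78: fwd
Round 5: pos1(id78) recv 78: ELECTED
Message ID 63 originates at pos 4; dropped at pos 1 in round 2

Answer: 2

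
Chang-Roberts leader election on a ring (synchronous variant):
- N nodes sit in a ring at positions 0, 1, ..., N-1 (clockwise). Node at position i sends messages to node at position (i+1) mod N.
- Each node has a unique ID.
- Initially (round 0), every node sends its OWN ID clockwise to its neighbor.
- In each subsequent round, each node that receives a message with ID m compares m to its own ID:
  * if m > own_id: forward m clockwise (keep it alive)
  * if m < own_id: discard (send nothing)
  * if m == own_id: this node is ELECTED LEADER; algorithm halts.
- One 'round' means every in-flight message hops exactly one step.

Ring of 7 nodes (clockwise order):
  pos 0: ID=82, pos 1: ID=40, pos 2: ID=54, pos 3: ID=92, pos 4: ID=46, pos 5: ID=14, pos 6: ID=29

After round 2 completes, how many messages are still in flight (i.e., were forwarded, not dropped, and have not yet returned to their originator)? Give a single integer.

Answer: 3

Derivation:
Round 1: pos1(id40) recv 82: fwd; pos2(id54) recv 40: drop; pos3(id92) recv 54: drop; pos4(id46) recv 92: fwd; pos5(id14) recv 46: fwd; pos6(id29) recv 14: drop; pos0(id82) recv 29: drop
Round 2: pos2(id54) recv 82: fwd; pos5(id14) recv 92: fwd; pos6(id29) recv 46: fwd
After round 2: 3 messages still in flight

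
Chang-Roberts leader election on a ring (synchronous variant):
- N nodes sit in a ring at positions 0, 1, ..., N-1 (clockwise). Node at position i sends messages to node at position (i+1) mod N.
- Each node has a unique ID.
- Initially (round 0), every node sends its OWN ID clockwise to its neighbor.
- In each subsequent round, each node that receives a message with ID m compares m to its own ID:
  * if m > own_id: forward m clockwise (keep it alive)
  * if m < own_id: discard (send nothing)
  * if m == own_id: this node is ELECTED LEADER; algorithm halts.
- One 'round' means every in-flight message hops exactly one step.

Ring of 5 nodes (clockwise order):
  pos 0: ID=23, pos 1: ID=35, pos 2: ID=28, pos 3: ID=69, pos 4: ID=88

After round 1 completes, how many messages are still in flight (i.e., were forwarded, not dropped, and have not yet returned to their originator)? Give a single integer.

Round 1: pos1(id35) recv 23: drop; pos2(id28) recv 35: fwd; pos3(id69) recv 28: drop; pos4(id88) recv 69: drop; pos0(id23) recv 88: fwd
After round 1: 2 messages still in flight

Answer: 2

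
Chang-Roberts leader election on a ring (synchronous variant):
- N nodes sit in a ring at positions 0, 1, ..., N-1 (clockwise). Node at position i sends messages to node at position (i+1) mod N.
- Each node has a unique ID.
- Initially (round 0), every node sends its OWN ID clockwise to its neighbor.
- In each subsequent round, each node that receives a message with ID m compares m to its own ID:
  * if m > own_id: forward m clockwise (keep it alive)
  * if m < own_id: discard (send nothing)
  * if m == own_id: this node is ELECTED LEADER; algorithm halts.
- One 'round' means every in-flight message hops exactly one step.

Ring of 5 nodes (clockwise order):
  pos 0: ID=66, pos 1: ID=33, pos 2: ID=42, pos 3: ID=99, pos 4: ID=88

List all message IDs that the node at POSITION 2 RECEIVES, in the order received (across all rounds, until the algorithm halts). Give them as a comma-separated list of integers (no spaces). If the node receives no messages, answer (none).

Round 1: pos1(id33) recv 66: fwd; pos2(id42) recv 33: drop; pos3(id99) recv 42: drop; pos4(id88) recv 99: fwd; pos0(id66) recv 88: fwd
Round 2: pos2(id42) recv 66: fwd; pos0(id66) recv 99: fwd; pos1(id33) recv 88: fwd
Round 3: pos3(id99) recv 66: drop; pos1(id33) recv 99: fwd; pos2(id42) recv 88: fwd
Round 4: pos2(id42) recv 99: fwd; pos3(id99) recv 88: drop
Round 5: pos3(id99) recv 99: ELECTED

Answer: 33,66,88,99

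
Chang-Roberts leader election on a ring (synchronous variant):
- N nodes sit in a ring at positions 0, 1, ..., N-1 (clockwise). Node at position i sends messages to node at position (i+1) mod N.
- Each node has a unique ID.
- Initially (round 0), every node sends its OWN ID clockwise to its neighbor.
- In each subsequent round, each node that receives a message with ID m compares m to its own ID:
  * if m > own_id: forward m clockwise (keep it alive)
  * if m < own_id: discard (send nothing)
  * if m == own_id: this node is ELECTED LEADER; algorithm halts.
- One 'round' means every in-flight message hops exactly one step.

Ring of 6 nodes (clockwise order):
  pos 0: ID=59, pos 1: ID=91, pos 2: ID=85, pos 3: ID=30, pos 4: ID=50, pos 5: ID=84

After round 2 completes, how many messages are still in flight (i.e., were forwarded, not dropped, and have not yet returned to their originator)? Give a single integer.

Answer: 2

Derivation:
Round 1: pos1(id91) recv 59: drop; pos2(id85) recv 91: fwd; pos3(id30) recv 85: fwd; pos4(id50) recv 30: drop; pos5(id84) recv 50: drop; pos0(id59) recv 84: fwd
Round 2: pos3(id30) recv 91: fwd; pos4(id50) recv 85: fwd; pos1(id91) recv 84: drop
After round 2: 2 messages still in flight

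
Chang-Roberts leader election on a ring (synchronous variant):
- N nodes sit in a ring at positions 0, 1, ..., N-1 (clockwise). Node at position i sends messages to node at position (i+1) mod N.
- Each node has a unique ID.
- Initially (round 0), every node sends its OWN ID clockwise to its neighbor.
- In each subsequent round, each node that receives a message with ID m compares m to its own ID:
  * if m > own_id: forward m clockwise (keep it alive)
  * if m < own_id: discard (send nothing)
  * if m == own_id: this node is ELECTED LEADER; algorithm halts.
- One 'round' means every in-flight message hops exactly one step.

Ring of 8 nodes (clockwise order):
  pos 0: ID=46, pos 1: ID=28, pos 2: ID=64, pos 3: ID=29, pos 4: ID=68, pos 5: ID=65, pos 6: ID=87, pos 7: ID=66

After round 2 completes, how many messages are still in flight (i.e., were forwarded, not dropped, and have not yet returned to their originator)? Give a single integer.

Answer: 2

Derivation:
Round 1: pos1(id28) recv 46: fwd; pos2(id64) recv 28: drop; pos3(id29) recv 64: fwd; pos4(id68) recv 29: drop; pos5(id65) recv 68: fwd; pos6(id87) recv 65: drop; pos7(id66) recv 87: fwd; pos0(id46) recv 66: fwd
Round 2: pos2(id64) recv 46: drop; pos4(id68) recv 64: drop; pos6(id87) recv 68: drop; pos0(id46) recv 87: fwd; pos1(id28) recv 66: fwd
After round 2: 2 messages still in flight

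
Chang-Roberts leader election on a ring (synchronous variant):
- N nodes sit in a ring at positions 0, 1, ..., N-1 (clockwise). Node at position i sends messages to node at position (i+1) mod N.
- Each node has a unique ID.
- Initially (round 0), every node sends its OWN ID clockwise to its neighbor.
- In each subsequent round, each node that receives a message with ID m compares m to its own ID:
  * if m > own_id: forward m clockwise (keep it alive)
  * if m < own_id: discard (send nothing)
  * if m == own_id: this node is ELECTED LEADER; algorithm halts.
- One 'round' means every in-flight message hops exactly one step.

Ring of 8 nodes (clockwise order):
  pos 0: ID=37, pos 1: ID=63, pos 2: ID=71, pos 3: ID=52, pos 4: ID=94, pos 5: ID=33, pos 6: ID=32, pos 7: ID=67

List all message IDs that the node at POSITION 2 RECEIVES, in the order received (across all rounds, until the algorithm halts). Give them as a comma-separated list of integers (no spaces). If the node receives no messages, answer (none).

Answer: 63,67,94

Derivation:
Round 1: pos1(id63) recv 37: drop; pos2(id71) recv 63: drop; pos3(id52) recv 71: fwd; pos4(id94) recv 52: drop; pos5(id33) recv 94: fwd; pos6(id32) recv 33: fwd; pos7(id67) recv 32: drop; pos0(id37) recv 67: fwd
Round 2: pos4(id94) recv 71: drop; pos6(id32) recv 94: fwd; pos7(id67) recv 33: drop; pos1(id63) recv 67: fwd
Round 3: pos7(id67) recv 94: fwd; pos2(id71) recv 67: drop
Round 4: pos0(id37) recv 94: fwd
Round 5: pos1(id63) recv 94: fwd
Round 6: pos2(id71) recv 94: fwd
Round 7: pos3(id52) recv 94: fwd
Round 8: pos4(id94) recv 94: ELECTED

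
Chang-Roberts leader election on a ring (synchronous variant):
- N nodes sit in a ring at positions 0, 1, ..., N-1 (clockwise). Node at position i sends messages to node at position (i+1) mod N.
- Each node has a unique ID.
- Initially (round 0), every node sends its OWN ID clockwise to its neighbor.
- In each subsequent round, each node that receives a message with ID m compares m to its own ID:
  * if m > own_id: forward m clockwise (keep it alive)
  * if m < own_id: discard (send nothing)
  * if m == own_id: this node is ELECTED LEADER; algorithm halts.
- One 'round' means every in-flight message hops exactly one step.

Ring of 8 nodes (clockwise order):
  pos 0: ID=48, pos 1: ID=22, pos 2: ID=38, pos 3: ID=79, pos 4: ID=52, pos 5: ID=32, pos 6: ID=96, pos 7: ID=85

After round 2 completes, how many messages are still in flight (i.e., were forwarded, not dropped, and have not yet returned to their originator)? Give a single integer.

Round 1: pos1(id22) recv 48: fwd; pos2(id38) recv 22: drop; pos3(id79) recv 38: drop; pos4(id52) recv 79: fwd; pos5(id32) recv 52: fwd; pos6(id96) recv 32: drop; pos7(id85) recv 96: fwd; pos0(id48) recv 85: fwd
Round 2: pos2(id38) recv 48: fwd; pos5(id32) recv 79: fwd; pos6(id96) recv 52: drop; pos0(id48) recv 96: fwd; pos1(id22) recv 85: fwd
After round 2: 4 messages still in flight

Answer: 4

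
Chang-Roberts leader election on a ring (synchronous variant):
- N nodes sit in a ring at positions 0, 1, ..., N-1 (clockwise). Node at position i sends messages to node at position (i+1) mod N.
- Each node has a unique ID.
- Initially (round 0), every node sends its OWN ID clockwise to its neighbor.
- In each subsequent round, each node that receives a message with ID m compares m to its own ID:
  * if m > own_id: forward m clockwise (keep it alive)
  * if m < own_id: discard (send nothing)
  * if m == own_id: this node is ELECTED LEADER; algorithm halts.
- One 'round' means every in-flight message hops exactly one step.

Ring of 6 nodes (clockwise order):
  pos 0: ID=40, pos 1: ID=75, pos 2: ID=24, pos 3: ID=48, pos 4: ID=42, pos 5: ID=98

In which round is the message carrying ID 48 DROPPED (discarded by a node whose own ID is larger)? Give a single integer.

Answer: 2

Derivation:
Round 1: pos1(id75) recv 40: drop; pos2(id24) recv 75: fwd; pos3(id48) recv 24: drop; pos4(id42) recv 48: fwd; pos5(id98) recv 42: drop; pos0(id40) recv 98: fwd
Round 2: pos3(id48) recv 75: fwd; pos5(id98) recv 48: drop; pos1(id75) recv 98: fwd
Round 3: pos4(id42) recv 75: fwd; pos2(id24) recv 98: fwd
Round 4: pos5(id98) recv 75: drop; pos3(id48) recv 98: fwd
Round 5: pos4(id42) recv 98: fwd
Round 6: pos5(id98) recv 98: ELECTED
Message ID 48 originates at pos 3; dropped at pos 5 in round 2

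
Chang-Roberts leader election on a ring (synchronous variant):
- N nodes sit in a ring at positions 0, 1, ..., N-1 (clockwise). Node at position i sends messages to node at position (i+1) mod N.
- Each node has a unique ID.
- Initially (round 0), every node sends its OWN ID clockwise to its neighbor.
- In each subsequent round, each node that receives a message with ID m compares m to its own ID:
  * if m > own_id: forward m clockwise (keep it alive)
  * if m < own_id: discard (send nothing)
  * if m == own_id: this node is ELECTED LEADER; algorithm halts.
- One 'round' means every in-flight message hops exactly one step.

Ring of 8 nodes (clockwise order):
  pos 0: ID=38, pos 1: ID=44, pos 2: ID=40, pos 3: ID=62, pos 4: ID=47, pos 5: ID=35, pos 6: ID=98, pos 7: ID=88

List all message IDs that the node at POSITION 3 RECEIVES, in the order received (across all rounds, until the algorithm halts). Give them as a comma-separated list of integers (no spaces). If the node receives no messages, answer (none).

Answer: 40,44,88,98

Derivation:
Round 1: pos1(id44) recv 38: drop; pos2(id40) recv 44: fwd; pos3(id62) recv 40: drop; pos4(id47) recv 62: fwd; pos5(id35) recv 47: fwd; pos6(id98) recv 35: drop; pos7(id88) recv 98: fwd; pos0(id38) recv 88: fwd
Round 2: pos3(id62) recv 44: drop; pos5(id35) recv 62: fwd; pos6(id98) recv 47: drop; pos0(id38) recv 98: fwd; pos1(id44) recv 88: fwd
Round 3: pos6(id98) recv 62: drop; pos1(id44) recv 98: fwd; pos2(id40) recv 88: fwd
Round 4: pos2(id40) recv 98: fwd; pos3(id62) recv 88: fwd
Round 5: pos3(id62) recv 98: fwd; pos4(id47) recv 88: fwd
Round 6: pos4(id47) recv 98: fwd; pos5(id35) recv 88: fwd
Round 7: pos5(id35) recv 98: fwd; pos6(id98) recv 88: drop
Round 8: pos6(id98) recv 98: ELECTED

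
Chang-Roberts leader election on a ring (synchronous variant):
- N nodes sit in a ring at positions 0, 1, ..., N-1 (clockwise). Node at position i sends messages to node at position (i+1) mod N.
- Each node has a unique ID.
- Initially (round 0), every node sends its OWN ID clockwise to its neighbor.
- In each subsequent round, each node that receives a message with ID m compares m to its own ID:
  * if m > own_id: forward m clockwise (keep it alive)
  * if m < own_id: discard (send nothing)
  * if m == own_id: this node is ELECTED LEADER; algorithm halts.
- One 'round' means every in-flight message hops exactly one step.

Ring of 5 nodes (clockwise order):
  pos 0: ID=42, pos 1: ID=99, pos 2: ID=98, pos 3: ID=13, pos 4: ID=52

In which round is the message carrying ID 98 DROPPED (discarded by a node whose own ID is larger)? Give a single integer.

Answer: 4

Derivation:
Round 1: pos1(id99) recv 42: drop; pos2(id98) recv 99: fwd; pos3(id13) recv 98: fwd; pos4(id52) recv 13: drop; pos0(id42) recv 52: fwd
Round 2: pos3(id13) recv 99: fwd; pos4(id52) recv 98: fwd; pos1(id99) recv 52: drop
Round 3: pos4(id52) recv 99: fwd; pos0(id42) recv 98: fwd
Round 4: pos0(id42) recv 99: fwd; pos1(id99) recv 98: drop
Round 5: pos1(id99) recv 99: ELECTED
Message ID 98 originates at pos 2; dropped at pos 1 in round 4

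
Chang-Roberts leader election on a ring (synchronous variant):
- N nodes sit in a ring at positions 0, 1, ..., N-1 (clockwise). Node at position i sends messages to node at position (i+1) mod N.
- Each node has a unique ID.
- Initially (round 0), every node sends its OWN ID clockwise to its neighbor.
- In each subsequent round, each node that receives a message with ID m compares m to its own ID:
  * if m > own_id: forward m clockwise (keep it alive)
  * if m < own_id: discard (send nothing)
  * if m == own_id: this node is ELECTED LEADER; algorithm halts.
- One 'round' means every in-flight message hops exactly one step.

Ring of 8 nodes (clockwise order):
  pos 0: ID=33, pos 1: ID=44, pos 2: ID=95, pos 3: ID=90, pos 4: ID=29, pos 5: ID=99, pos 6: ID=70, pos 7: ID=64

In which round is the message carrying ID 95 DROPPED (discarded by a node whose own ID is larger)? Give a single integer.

Round 1: pos1(id44) recv 33: drop; pos2(id95) recv 44: drop; pos3(id90) recv 95: fwd; pos4(id29) recv 90: fwd; pos5(id99) recv 29: drop; pos6(id70) recv 99: fwd; pos7(id64) recv 70: fwd; pos0(id33) recv 64: fwd
Round 2: pos4(id29) recv 95: fwd; pos5(id99) recv 90: drop; pos7(id64) recv 99: fwd; pos0(id33) recv 70: fwd; pos1(id44) recv 64: fwd
Round 3: pos5(id99) recv 95: drop; pos0(id33) recv 99: fwd; pos1(id44) recv 70: fwd; pos2(id95) recv 64: drop
Round 4: pos1(id44) recv 99: fwd; pos2(id95) recv 70: drop
Round 5: pos2(id95) recv 99: fwd
Round 6: pos3(id90) recv 99: fwd
Round 7: pos4(id29) recv 99: fwd
Round 8: pos5(id99) recv 99: ELECTED
Message ID 95 originates at pos 2; dropped at pos 5 in round 3

Answer: 3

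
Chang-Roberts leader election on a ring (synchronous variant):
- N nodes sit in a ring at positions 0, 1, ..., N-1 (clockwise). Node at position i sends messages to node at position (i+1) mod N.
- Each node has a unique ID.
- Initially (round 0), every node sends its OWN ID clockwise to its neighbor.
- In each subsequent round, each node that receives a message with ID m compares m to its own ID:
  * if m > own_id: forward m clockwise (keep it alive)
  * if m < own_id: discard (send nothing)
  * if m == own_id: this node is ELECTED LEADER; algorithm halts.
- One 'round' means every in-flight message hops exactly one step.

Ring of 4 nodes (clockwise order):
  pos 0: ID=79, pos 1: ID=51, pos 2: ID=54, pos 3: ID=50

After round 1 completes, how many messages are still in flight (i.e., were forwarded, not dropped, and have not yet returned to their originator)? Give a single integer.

Answer: 2

Derivation:
Round 1: pos1(id51) recv 79: fwd; pos2(id54) recv 51: drop; pos3(id50) recv 54: fwd; pos0(id79) recv 50: drop
After round 1: 2 messages still in flight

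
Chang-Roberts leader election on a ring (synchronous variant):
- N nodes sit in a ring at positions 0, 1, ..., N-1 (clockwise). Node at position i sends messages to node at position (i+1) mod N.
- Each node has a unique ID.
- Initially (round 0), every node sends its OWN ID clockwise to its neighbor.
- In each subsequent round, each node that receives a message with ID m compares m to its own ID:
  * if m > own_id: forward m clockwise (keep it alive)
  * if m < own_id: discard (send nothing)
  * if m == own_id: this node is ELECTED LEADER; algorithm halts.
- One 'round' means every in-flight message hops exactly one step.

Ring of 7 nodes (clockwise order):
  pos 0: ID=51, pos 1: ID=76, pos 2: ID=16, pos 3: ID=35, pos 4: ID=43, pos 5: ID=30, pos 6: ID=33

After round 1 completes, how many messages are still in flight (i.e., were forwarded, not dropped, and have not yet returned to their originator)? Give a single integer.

Answer: 2

Derivation:
Round 1: pos1(id76) recv 51: drop; pos2(id16) recv 76: fwd; pos3(id35) recv 16: drop; pos4(id43) recv 35: drop; pos5(id30) recv 43: fwd; pos6(id33) recv 30: drop; pos0(id51) recv 33: drop
After round 1: 2 messages still in flight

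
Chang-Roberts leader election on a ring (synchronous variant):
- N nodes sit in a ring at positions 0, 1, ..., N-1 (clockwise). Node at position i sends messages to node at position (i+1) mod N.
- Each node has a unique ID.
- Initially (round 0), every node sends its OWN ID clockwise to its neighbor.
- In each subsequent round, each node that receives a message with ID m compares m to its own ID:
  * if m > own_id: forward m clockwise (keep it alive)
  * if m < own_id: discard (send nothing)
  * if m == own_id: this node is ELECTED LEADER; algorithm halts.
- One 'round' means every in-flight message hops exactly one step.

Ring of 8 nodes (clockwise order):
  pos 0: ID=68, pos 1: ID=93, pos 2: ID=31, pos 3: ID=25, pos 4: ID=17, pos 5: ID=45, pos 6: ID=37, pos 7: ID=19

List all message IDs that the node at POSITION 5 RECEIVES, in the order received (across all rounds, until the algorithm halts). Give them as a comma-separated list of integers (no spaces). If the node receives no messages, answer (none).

Round 1: pos1(id93) recv 68: drop; pos2(id31) recv 93: fwd; pos3(id25) recv 31: fwd; pos4(id17) recv 25: fwd; pos5(id45) recv 17: drop; pos6(id37) recv 45: fwd; pos7(id19) recv 37: fwd; pos0(id68) recv 19: drop
Round 2: pos3(id25) recv 93: fwd; pos4(id17) recv 31: fwd; pos5(id45) recv 25: drop; pos7(id19) recv 45: fwd; pos0(id68) recv 37: drop
Round 3: pos4(id17) recv 93: fwd; pos5(id45) recv 31: drop; pos0(id68) recv 45: drop
Round 4: pos5(id45) recv 93: fwd
Round 5: pos6(id37) recv 93: fwd
Round 6: pos7(id19) recv 93: fwd
Round 7: pos0(id68) recv 93: fwd
Round 8: pos1(id93) recv 93: ELECTED

Answer: 17,25,31,93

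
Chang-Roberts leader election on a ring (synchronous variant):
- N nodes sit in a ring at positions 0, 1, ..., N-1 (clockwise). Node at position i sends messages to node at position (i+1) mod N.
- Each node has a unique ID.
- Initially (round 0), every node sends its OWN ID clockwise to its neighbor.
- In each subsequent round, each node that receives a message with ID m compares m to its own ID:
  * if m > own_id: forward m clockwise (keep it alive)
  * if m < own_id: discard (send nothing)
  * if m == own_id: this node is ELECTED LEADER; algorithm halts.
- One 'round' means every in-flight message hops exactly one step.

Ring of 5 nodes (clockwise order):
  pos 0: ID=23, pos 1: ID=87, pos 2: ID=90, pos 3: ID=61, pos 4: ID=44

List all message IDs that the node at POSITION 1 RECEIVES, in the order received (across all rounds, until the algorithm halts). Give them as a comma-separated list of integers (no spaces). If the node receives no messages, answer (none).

Answer: 23,44,61,90

Derivation:
Round 1: pos1(id87) recv 23: drop; pos2(id90) recv 87: drop; pos3(id61) recv 90: fwd; pos4(id44) recv 61: fwd; pos0(id23) recv 44: fwd
Round 2: pos4(id44) recv 90: fwd; pos0(id23) recv 61: fwd; pos1(id87) recv 44: drop
Round 3: pos0(id23) recv 90: fwd; pos1(id87) recv 61: drop
Round 4: pos1(id87) recv 90: fwd
Round 5: pos2(id90) recv 90: ELECTED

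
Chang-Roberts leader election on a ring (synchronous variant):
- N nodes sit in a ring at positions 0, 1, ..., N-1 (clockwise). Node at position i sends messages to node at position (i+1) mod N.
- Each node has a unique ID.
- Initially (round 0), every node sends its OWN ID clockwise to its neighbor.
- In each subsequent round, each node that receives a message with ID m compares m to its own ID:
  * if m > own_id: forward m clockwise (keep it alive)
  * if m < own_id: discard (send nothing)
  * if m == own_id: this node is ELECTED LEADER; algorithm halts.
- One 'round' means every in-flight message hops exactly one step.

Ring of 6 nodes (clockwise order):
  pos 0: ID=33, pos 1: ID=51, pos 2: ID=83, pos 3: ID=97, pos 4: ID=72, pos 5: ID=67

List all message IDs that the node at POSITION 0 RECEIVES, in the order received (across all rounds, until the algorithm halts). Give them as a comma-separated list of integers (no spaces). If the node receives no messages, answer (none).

Round 1: pos1(id51) recv 33: drop; pos2(id83) recv 51: drop; pos3(id97) recv 83: drop; pos4(id72) recv 97: fwd; pos5(id67) recv 72: fwd; pos0(id33) recv 67: fwd
Round 2: pos5(id67) recv 97: fwd; pos0(id33) recv 72: fwd; pos1(id51) recv 67: fwd
Round 3: pos0(id33) recv 97: fwd; pos1(id51) recv 72: fwd; pos2(id83) recv 67: drop
Round 4: pos1(id51) recv 97: fwd; pos2(id83) recv 72: drop
Round 5: pos2(id83) recv 97: fwd
Round 6: pos3(id97) recv 97: ELECTED

Answer: 67,72,97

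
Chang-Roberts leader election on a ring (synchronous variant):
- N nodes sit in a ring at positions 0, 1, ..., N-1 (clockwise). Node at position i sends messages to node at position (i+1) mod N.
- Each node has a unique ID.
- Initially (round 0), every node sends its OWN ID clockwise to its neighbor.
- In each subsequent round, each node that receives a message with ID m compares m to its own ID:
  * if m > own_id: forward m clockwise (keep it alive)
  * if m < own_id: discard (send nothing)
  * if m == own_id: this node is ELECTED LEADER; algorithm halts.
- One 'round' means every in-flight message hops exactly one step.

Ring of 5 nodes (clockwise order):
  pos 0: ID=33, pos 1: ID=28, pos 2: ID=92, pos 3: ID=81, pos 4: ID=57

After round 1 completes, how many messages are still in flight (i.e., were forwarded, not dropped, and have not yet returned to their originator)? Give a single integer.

Answer: 4

Derivation:
Round 1: pos1(id28) recv 33: fwd; pos2(id92) recv 28: drop; pos3(id81) recv 92: fwd; pos4(id57) recv 81: fwd; pos0(id33) recv 57: fwd
After round 1: 4 messages still in flight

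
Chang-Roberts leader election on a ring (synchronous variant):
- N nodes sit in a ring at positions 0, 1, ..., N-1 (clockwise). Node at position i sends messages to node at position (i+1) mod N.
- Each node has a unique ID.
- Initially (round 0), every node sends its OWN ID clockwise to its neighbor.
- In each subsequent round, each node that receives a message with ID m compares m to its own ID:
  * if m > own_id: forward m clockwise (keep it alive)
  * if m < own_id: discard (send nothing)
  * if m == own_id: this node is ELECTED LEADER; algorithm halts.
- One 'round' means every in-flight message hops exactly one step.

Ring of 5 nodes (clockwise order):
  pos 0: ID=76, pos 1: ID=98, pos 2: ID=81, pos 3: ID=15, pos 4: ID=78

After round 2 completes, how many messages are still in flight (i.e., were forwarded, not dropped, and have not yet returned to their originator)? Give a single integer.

Answer: 2

Derivation:
Round 1: pos1(id98) recv 76: drop; pos2(id81) recv 98: fwd; pos3(id15) recv 81: fwd; pos4(id78) recv 15: drop; pos0(id76) recv 78: fwd
Round 2: pos3(id15) recv 98: fwd; pos4(id78) recv 81: fwd; pos1(id98) recv 78: drop
After round 2: 2 messages still in flight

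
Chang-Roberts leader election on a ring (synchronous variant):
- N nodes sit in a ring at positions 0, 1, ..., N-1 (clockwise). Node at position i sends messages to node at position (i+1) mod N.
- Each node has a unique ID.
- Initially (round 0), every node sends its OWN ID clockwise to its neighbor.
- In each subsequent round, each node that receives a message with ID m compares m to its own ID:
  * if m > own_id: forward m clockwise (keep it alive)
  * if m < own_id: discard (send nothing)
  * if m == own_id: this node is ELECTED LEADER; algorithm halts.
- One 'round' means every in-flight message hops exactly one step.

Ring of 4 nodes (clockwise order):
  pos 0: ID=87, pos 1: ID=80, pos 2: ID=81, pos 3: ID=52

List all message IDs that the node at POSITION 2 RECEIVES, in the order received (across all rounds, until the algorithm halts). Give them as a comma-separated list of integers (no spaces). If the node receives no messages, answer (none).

Round 1: pos1(id80) recv 87: fwd; pos2(id81) recv 80: drop; pos3(id52) recv 81: fwd; pos0(id87) recv 52: drop
Round 2: pos2(id81) recv 87: fwd; pos0(id87) recv 81: drop
Round 3: pos3(id52) recv 87: fwd
Round 4: pos0(id87) recv 87: ELECTED

Answer: 80,87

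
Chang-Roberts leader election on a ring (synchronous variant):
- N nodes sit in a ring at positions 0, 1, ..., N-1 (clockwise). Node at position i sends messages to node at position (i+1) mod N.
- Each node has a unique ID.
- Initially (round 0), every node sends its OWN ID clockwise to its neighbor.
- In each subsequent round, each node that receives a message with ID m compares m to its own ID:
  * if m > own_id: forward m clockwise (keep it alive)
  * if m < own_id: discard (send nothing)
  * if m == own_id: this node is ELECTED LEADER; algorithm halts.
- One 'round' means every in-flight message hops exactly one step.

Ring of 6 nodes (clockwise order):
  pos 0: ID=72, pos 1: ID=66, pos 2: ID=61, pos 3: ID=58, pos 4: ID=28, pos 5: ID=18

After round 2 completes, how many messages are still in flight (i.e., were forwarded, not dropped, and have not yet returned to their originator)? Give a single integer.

Round 1: pos1(id66) recv 72: fwd; pos2(id61) recv 66: fwd; pos3(id58) recv 61: fwd; pos4(id28) recv 58: fwd; pos5(id18) recv 28: fwd; pos0(id72) recv 18: drop
Round 2: pos2(id61) recv 72: fwd; pos3(id58) recv 66: fwd; pos4(id28) recv 61: fwd; pos5(id18) recv 58: fwd; pos0(id72) recv 28: drop
After round 2: 4 messages still in flight

Answer: 4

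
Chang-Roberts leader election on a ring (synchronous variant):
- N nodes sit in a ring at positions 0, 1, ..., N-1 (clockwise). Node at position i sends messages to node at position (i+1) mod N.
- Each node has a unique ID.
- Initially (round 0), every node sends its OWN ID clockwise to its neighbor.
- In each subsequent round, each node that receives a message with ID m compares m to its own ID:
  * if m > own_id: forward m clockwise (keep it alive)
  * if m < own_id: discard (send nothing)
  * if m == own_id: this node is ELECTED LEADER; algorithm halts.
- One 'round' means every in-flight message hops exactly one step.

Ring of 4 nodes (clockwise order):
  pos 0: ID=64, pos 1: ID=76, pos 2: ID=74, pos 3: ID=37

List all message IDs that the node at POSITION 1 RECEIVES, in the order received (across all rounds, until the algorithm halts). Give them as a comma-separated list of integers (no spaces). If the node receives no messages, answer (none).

Answer: 64,74,76

Derivation:
Round 1: pos1(id76) recv 64: drop; pos2(id74) recv 76: fwd; pos3(id37) recv 74: fwd; pos0(id64) recv 37: drop
Round 2: pos3(id37) recv 76: fwd; pos0(id64) recv 74: fwd
Round 3: pos0(id64) recv 76: fwd; pos1(id76) recv 74: drop
Round 4: pos1(id76) recv 76: ELECTED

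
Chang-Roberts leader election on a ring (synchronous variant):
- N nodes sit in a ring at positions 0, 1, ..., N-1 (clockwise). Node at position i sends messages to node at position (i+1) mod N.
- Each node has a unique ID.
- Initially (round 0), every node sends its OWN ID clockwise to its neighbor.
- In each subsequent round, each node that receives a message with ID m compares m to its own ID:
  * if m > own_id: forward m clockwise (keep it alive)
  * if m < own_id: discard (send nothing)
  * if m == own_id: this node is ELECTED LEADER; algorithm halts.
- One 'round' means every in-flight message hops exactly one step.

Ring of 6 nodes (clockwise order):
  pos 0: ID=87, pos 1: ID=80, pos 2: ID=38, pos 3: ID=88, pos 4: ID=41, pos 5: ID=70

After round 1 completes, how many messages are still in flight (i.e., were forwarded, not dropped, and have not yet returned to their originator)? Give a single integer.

Answer: 3

Derivation:
Round 1: pos1(id80) recv 87: fwd; pos2(id38) recv 80: fwd; pos3(id88) recv 38: drop; pos4(id41) recv 88: fwd; pos5(id70) recv 41: drop; pos0(id87) recv 70: drop
After round 1: 3 messages still in flight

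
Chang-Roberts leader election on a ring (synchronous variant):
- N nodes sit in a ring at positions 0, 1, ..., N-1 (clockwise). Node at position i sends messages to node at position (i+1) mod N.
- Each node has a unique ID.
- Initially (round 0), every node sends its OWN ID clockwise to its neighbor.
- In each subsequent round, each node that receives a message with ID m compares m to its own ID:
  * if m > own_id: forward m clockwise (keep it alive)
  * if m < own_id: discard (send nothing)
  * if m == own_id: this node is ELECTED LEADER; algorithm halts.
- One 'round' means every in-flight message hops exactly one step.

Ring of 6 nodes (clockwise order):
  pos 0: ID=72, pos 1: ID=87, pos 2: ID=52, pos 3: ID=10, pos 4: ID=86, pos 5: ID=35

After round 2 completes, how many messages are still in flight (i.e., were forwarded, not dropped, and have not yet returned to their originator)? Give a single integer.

Round 1: pos1(id87) recv 72: drop; pos2(id52) recv 87: fwd; pos3(id10) recv 52: fwd; pos4(id86) recv 10: drop; pos5(id35) recv 86: fwd; pos0(id72) recv 35: drop
Round 2: pos3(id10) recv 87: fwd; pos4(id86) recv 52: drop; pos0(id72) recv 86: fwd
After round 2: 2 messages still in flight

Answer: 2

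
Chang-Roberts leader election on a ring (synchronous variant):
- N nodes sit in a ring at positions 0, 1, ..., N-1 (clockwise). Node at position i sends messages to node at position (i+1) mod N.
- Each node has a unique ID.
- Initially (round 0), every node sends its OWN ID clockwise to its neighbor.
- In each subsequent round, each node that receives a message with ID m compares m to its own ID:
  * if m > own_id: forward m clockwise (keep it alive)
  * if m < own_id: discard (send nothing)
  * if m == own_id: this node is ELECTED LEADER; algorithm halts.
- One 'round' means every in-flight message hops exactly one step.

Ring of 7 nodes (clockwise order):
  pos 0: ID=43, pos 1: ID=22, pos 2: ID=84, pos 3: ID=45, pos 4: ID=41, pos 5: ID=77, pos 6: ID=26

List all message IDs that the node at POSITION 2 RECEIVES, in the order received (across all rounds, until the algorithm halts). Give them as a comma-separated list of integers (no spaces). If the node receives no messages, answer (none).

Round 1: pos1(id22) recv 43: fwd; pos2(id84) recv 22: drop; pos3(id45) recv 84: fwd; pos4(id41) recv 45: fwd; pos5(id77) recv 41: drop; pos6(id26) recv 77: fwd; pos0(id43) recv 26: drop
Round 2: pos2(id84) recv 43: drop; pos4(id41) recv 84: fwd; pos5(id77) recv 45: drop; pos0(id43) recv 77: fwd
Round 3: pos5(id77) recv 84: fwd; pos1(id22) recv 77: fwd
Round 4: pos6(id26) recv 84: fwd; pos2(id84) recv 77: drop
Round 5: pos0(id43) recv 84: fwd
Round 6: pos1(id22) recv 84: fwd
Round 7: pos2(id84) recv 84: ELECTED

Answer: 22,43,77,84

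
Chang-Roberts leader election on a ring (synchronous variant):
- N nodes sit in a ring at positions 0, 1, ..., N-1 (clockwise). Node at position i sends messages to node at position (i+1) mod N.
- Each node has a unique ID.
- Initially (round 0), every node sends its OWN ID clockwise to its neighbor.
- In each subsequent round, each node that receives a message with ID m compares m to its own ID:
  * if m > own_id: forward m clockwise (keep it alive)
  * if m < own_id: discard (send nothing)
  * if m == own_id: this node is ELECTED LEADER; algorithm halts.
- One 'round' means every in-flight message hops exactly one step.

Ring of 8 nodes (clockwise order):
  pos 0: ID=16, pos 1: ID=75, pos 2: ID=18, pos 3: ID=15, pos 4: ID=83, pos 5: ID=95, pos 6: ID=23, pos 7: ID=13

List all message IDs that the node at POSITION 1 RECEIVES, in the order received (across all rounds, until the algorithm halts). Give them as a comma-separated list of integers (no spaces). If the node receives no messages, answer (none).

Round 1: pos1(id75) recv 16: drop; pos2(id18) recv 75: fwd; pos3(id15) recv 18: fwd; pos4(id83) recv 15: drop; pos5(id95) recv 83: drop; pos6(id23) recv 95: fwd; pos7(id13) recv 23: fwd; pos0(id16) recv 13: drop
Round 2: pos3(id15) recv 75: fwd; pos4(id83) recv 18: drop; pos7(id13) recv 95: fwd; pos0(id16) recv 23: fwd
Round 3: pos4(id83) recv 75: drop; pos0(id16) recv 95: fwd; pos1(id75) recv 23: drop
Round 4: pos1(id75) recv 95: fwd
Round 5: pos2(id18) recv 95: fwd
Round 6: pos3(id15) recv 95: fwd
Round 7: pos4(id83) recv 95: fwd
Round 8: pos5(id95) recv 95: ELECTED

Answer: 16,23,95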